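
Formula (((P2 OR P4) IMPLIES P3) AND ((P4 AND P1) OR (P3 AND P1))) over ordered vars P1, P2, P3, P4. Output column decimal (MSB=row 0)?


Formula: (((P2 OR P4) IMPLIES P3) AND ((P4 AND P1) OR (P3 AND P1))) over P1, P2, P3, P4 (16 rows)
Evaluate each row (bits = P1,P2,P3,P4, MSB first):
  row 0 [0000]: (((0 OR 0) IMPLIES 0) AND ((0 AND 0) OR (0 AND 0))) -> 0
  row 1 [0001]: (((0 OR 1) IMPLIES 0) AND ((1 AND 0) OR (0 AND 0))) -> 0
  row 2 [0010]: (((0 OR 0) IMPLIES 1) AND ((0 AND 0) OR (1 AND 0))) -> 0
  row 3 [0011]: (((0 OR 1) IMPLIES 1) AND ((1 AND 0) OR (1 AND 0))) -> 0
  row 4 [0100]: (((1 OR 0) IMPLIES 0) AND ((0 AND 0) OR (0 AND 0))) -> 0
  row 5 [0101]: (((1 OR 1) IMPLIES 0) AND ((1 AND 0) OR (0 AND 0))) -> 0
  row 6 [0110]: (((1 OR 0) IMPLIES 1) AND ((0 AND 0) OR (1 AND 0))) -> 0
  row 7 [0111]: (((1 OR 1) IMPLIES 1) AND ((1 AND 0) OR (1 AND 0))) -> 0
  row 8 [1000]: (((0 OR 0) IMPLIES 0) AND ((0 AND 1) OR (0 AND 1))) -> 0
  row 9 [1001]: (((0 OR 1) IMPLIES 0) AND ((1 AND 1) OR (0 AND 1))) -> 0
  row 10 [1010]: (((0 OR 0) IMPLIES 1) AND ((0 AND 1) OR (1 AND 1))) -> 1
  row 11 [1011]: (((0 OR 1) IMPLIES 1) AND ((1 AND 1) OR (1 AND 1))) -> 1
  row 12 [1100]: (((1 OR 0) IMPLIES 0) AND ((0 AND 1) OR (0 AND 1))) -> 0
  row 13 [1101]: (((1 OR 1) IMPLIES 0) AND ((1 AND 1) OR (0 AND 1))) -> 0
  row 14 [1110]: (((1 OR 0) IMPLIES 1) AND ((0 AND 1) OR (1 AND 1))) -> 1
  row 15 [1111]: (((1 OR 1) IMPLIES 1) AND ((1 AND 1) OR (1 AND 1))) -> 1
Full result column, 4 rows per line (P1,P2 fixed per line; P3,P4 runs 00..11 left to right):
  rows 0-3 [P1,P2=00]: 0000  = hex 0
  rows 4-7 [P1,P2=01]: 0000  = hex 0
  rows 8-11 [P1,P2=10]: 0011  = hex 3
  rows 12-15 [P1,P2=11]: 0011  = hex 3
Output column (row 0 .. row 15) = 0000000000110011
Output column grouped in 4s = 0000 0000 0011 0011 = 0x0033
Convert to decimal digit by digit (value = value*16 + digit):
  0 -> 0
  0*16 + 0 = 0
  0*16 + 3 = 3
  3*16 + 3 = 51
Decimal = 51

51


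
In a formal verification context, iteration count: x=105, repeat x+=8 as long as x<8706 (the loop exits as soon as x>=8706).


Step 1: x goes from 105 toward 8706 by 8; the body runs while x<8706, so iterations = ceil((bound-start)/step)
Step 2: Distance=8601
Step 3: ceil(8601/8)=1076

1076


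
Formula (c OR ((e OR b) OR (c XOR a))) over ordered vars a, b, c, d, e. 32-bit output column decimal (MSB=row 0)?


Formula: (c OR ((e OR b) OR (c XOR a))) over a, b, c, d, e (32 rows)
Evaluate each row (bits = a,b,c,d,e, MSB first):
  row 0 [00000]: (0 OR ((0 OR 0) OR (0 XOR 0))) -> 0
  row 1 [00001]: (0 OR ((1 OR 0) OR (0 XOR 0))) -> 1
  row 2 [00010]: (0 OR ((0 OR 0) OR (0 XOR 0))) -> 0
  row 3 [00011]: (0 OR ((1 OR 0) OR (0 XOR 0))) -> 1
  row 4 [00100]: (1 OR ((0 OR 0) OR (1 XOR 0))) -> 1
  row 5 [00101]: (1 OR ((1 OR 0) OR (1 XOR 0))) -> 1
  row 6 [00110]: (1 OR ((0 OR 0) OR (1 XOR 0))) -> 1
  row 7 [00111]: (1 OR ((1 OR 0) OR (1 XOR 0))) -> 1
  row 8 [01000]: (0 OR ((0 OR 1) OR (0 XOR 0))) -> 1
  row 9 [01001]: (0 OR ((1 OR 1) OR (0 XOR 0))) -> 1
  row 10 [01010]: (0 OR ((0 OR 1) OR (0 XOR 0))) -> 1
  row 11 [01011]: (0 OR ((1 OR 1) OR (0 XOR 0))) -> 1
  row 12 [01100]: (1 OR ((0 OR 1) OR (1 XOR 0))) -> 1
  row 13 [01101]: (1 OR ((1 OR 1) OR (1 XOR 0))) -> 1
  row 14 [01110]: (1 OR ((0 OR 1) OR (1 XOR 0))) -> 1
  row 15 [01111]: (1 OR ((1 OR 1) OR (1 XOR 0))) -> 1
  row 16 [10000]: (0 OR ((0 OR 0) OR (0 XOR 1))) -> 1
  row 17 [10001]: (0 OR ((1 OR 0) OR (0 XOR 1))) -> 1
  row 18 [10010]: (0 OR ((0 OR 0) OR (0 XOR 1))) -> 1
  row 19 [10011]: (0 OR ((1 OR 0) OR (0 XOR 1))) -> 1
  row 20 [10100]: (1 OR ((0 OR 0) OR (1 XOR 1))) -> 1
  row 21 [10101]: (1 OR ((1 OR 0) OR (1 XOR 1))) -> 1
  row 22 [10110]: (1 OR ((0 OR 0) OR (1 XOR 1))) -> 1
  row 23 [10111]: (1 OR ((1 OR 0) OR (1 XOR 1))) -> 1
  row 24 [11000]: (0 OR ((0 OR 1) OR (0 XOR 1))) -> 1
  row 25 [11001]: (0 OR ((1 OR 1) OR (0 XOR 1))) -> 1
  row 26 [11010]: (0 OR ((0 OR 1) OR (0 XOR 1))) -> 1
  row 27 [11011]: (0 OR ((1 OR 1) OR (0 XOR 1))) -> 1
  row 28 [11100]: (1 OR ((0 OR 1) OR (1 XOR 1))) -> 1
  row 29 [11101]: (1 OR ((1 OR 1) OR (1 XOR 1))) -> 1
  row 30 [11110]: (1 OR ((0 OR 1) OR (1 XOR 1))) -> 1
  row 31 [11111]: (1 OR ((1 OR 1) OR (1 XOR 1))) -> 1
Full result column, 4 rows per line (a,b,c fixed per line; d,e runs 00..11 left to right):
  rows 0-3 [a,b,c=000]: 0101  = hex 5
  rows 4-7 [a,b,c=001]: 1111  = hex F
  rows 8-11 [a,b,c=010]: 1111  = hex F
  rows 12-15 [a,b,c=011]: 1111  = hex F
  rows 16-19 [a,b,c=100]: 1111  = hex F
  rows 20-23 [a,b,c=101]: 1111  = hex F
  rows 24-27 [a,b,c=110]: 1111  = hex F
  rows 28-31 [a,b,c=111]: 1111  = hex F
Output column (row 0 .. row 31) = 01011111111111111111111111111111
Output column grouped in 4s = 0101 1111 1111 1111 1111 1111 1111 1111 = 0x5FFFFFFF
Convert to decimal digit by digit (value = value*16 + digit):
  5 -> 5
  5*16 + 15 (F) = 95
  95*16 + 15 (F) = 1535
  1535*16 + 15 (F) = 24575
  24575*16 + 15 (F) = 393215
  393215*16 + 15 (F) = 6291455
  6291455*16 + 15 (F) = 100663295
  100663295*16 + 15 (F) = 1610612735
Decimal = 1610612735

1610612735


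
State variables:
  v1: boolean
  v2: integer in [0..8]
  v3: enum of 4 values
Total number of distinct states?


State space = product of domain sizes of all variables.
Domain sizes:
  v1 (boolean): 2
  v2 (integer in [0..8]): 9
  v3 (enum of 4 values): 4
Product = 2 * 9 * 4 = 72

72


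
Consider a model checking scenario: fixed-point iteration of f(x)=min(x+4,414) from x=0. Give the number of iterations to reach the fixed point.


Step 1: x=0, cap=414, increment=4
Step 2: x grows by 4 each step until capped at 414; fixed point is x=414
Step 3: iterations = ceil(414/4) = 104

104


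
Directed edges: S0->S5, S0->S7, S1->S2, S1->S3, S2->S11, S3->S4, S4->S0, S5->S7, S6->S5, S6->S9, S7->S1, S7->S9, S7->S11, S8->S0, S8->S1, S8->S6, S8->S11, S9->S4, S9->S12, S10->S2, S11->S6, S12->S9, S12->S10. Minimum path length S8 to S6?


BFS layer-by-layer from S8:
  dist 0: {S8}
  dist 1: {S0, S1, S6, S11}
  -> S6 reached at distance 1
Shortest path length = 1

1


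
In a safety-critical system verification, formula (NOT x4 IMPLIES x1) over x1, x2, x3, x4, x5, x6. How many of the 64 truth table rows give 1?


Formula: (NOT x4 IMPLIES x1) over 6 vars (64 rows)
Evaluate each row (x1, x2, x3, x4, x5, x6 as bits, MSB first):
  row 0 [000000]: (NOT 0 IMPLIES 0) -> 0
  row 1 [000001]: (NOT 0 IMPLIES 0) -> 0
  row 2 [000010]: (NOT 0 IMPLIES 0) -> 0
  row 3 [000011]: (NOT 0 IMPLIES 0) -> 0
  row 4 [000100]: (NOT 1 IMPLIES 0) -> 1
  (every remaining row is evaluated the same way; all 64 results are listed next)
Full result column, 8 rows per line (x1,x2,x3 fixed per line; x4,x5,x6 runs 000..111 left to right):
  rows 0-7 [x1,x2,x3=000]: 00001111  (ones: 4)
  rows 8-15 [x1,x2,x3=001]: 00001111  (ones: 4)
  rows 16-23 [x1,x2,x3=010]: 00001111  (ones: 4)
  rows 24-31 [x1,x2,x3=011]: 00001111  (ones: 4)
  rows 32-39 [x1,x2,x3=100]: 11111111  (ones: 8)
  rows 40-47 [x1,x2,x3=101]: 11111111  (ones: 8)
  rows 48-55 [x1,x2,x3=110]: 11111111  (ones: 8)
  rows 56-63 [x1,x2,x3=111]: 11111111  (ones: 8)
Count of 1-rows = 4+4+4+4+8+8+8+8 = 48

48


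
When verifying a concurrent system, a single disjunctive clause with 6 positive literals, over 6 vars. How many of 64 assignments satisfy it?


Step 1: Total=2^6=64
Step 2: Unsat when all 6 false: 2^0=1
Step 3: Sat=64-1=63

63


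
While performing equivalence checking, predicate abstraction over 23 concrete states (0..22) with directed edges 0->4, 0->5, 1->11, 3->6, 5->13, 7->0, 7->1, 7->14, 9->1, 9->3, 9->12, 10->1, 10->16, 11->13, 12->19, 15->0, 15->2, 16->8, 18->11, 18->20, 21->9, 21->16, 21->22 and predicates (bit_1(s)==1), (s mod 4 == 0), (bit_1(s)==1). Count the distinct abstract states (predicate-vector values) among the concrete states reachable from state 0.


BFS from 0:
Concrete reachable: {0, 4, 5, 13}
Abstract via predicates (bit_1(s)==1), (s mod 4 == 0), (bit_1(s)==1):
  (0,0,0) <- {5, 13}
  (0,1,0) <- {0, 4}
Distinct abstract states = 2

2


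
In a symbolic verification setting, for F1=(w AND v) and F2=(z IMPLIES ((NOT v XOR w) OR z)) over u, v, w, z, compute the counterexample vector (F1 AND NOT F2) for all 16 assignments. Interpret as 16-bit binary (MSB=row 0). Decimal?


F1 = (w AND v)
F2 = (z IMPLIES ((NOT v XOR w) OR z))
Counterexample to F1=>F2 is where F1=1 and F2=0.
Evaluate each row (bits = u,v,w,z, MSB first):
  row 0 [0000]: F1=0 F2=1 -> F1&~F2 -> 0
  row 1 [0001]: F1=0 F2=1 -> F1&~F2 -> 0
  row 2 [0010]: F1=0 F2=1 -> F1&~F2 -> 0
  row 3 [0011]: F1=0 F2=1 -> F1&~F2 -> 0
  row 4 [0100]: F1=0 F2=1 -> F1&~F2 -> 0
  row 5 [0101]: F1=0 F2=1 -> F1&~F2 -> 0
  row 6 [0110]: F1=1 F2=1 -> F1&~F2 -> 0
  row 7 [0111]: F1=1 F2=1 -> F1&~F2 -> 0
  row 8 [1000]: F1=0 F2=1 -> F1&~F2 -> 0
  row 9 [1001]: F1=0 F2=1 -> F1&~F2 -> 0
  row 10 [1010]: F1=0 F2=1 -> F1&~F2 -> 0
  row 11 [1011]: F1=0 F2=1 -> F1&~F2 -> 0
  row 12 [1100]: F1=0 F2=1 -> F1&~F2 -> 0
  row 13 [1101]: F1=0 F2=1 -> F1&~F2 -> 0
  row 14 [1110]: F1=1 F2=1 -> F1&~F2 -> 0
  row 15 [1111]: F1=1 F2=1 -> F1&~F2 -> 0
Full result column, 4 rows per line (u,v fixed per line; w,z runs 00..11 left to right):
  rows 0-3 [u,v=00]: 0000  = hex 0
  rows 4-7 [u,v=01]: 0000  = hex 0
  rows 8-11 [u,v=10]: 0000  = hex 0
  rows 12-15 [u,v=11]: 0000  = hex 0
Counterexample vector (row 0 .. row 15) = 0000000000000000
Output column grouped in 4s = 0000 0000 0000 0000 = 0x0000
Convert to decimal digit by digit (value = value*16 + digit):
  0 -> 0
  0*16 + 0 = 0
  0*16 + 0 = 0
  0*16 + 0 = 0
Decimal = 0

0


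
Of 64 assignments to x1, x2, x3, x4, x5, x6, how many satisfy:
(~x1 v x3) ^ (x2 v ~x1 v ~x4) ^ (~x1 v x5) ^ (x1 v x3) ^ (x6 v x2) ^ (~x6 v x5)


CNF with 6 clauses over 6 vars (64 assignments).
An assignment satisfies CNF iff every clause has >=1 true literal.
Check each row (bits = x1,x2,x3,x4,x5,x6; clause T/F shown):
  row 0 [000000]: clauses=TTTFFT -> 0
  row 1 [000001]: clauses=TTTFTF -> 0
  row 2 [000010]: clauses=TTTFFT -> 0
  row 3 [000011]: clauses=TTTFTT -> 0
  row 4 [000100]: clauses=TTTFFT -> 0
  (every remaining row is evaluated the same way; all 64 results are listed next)
Full result column, 8 rows per line (x1,x2,x3 fixed per line; x4,x5,x6 runs 000..111 left to right):
  rows 0-7 [x1,x2,x3=000]: 00000000  (ones: 0)
  rows 8-15 [x1,x2,x3=001]: 00010001  (ones: 2)
  rows 16-23 [x1,x2,x3=010]: 00000000  (ones: 0)
  rows 24-31 [x1,x2,x3=011]: 10111011  (ones: 6)
  rows 32-39 [x1,x2,x3=100]: 00000000  (ones: 0)
  rows 40-47 [x1,x2,x3=101]: 00010000  (ones: 1)
  rows 48-55 [x1,x2,x3=110]: 00000000  (ones: 0)
  rows 56-63 [x1,x2,x3=111]: 00110011  (ones: 4)
Satisfying assignments = 0+2+0+6+0+1+0+4 = 13

13


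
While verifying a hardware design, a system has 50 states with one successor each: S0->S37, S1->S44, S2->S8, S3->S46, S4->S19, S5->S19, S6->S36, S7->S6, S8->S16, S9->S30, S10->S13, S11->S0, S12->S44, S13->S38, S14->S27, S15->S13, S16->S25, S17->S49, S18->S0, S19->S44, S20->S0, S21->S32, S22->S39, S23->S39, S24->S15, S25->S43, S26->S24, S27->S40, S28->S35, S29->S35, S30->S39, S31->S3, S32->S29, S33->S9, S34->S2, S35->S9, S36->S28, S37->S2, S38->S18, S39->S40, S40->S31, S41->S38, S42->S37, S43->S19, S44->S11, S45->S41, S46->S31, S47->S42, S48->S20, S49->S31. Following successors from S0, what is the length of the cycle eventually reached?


Trace from S0 until a state repeats:
  S0 -> S37 -> S2 -> S8 -> S16 -> S25 -> S43 -> S19 -> S44 -> S11 -> S0
S0 first seen at step 0, revisited at step 10.
Cycle length = 10 - 0 = 10

10


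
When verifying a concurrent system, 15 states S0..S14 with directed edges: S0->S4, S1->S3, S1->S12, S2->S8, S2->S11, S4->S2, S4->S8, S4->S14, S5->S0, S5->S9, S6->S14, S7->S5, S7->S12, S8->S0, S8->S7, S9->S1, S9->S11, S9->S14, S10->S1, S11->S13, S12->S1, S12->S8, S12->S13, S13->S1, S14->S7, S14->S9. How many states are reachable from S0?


BFS from S0:
  layer 0: {S0}
  layer 1: {S4}
  layer 2: {S2, S8, S14}
  layer 3: {S7, S9, S11}
  layer 4: {S1, S5, S12, S13}
  layer 5: {S3}
Reachable set: {S0, S1, S2, S3, S4, S5, S7, S8, S9, S11, S12, S13, S14}
Count = 13

13


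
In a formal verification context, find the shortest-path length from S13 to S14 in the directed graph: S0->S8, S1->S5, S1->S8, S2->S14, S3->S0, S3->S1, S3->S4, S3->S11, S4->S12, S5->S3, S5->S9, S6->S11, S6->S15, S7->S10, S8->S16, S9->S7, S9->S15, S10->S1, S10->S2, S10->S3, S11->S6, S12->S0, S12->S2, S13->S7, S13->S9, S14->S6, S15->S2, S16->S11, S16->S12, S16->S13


BFS layer-by-layer from S13:
  dist 0: {S13}
  dist 1: {S7, S9}
  dist 2: {S10, S15}
  dist 3: {S1, S2, S3}
  dist 4: {S0, S4, S5, S8, S11, S14}
  -> S14 reached at distance 4
Shortest path length = 4

4


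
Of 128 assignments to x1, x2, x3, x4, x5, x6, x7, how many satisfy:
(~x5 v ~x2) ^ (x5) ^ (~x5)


CNF with 3 clauses over 7 vars (128 assignments).
An assignment satisfies CNF iff every clause has >=1 true literal.
Check each row (bits = x1,x2,x3,x4,x5,x6,x7; clause T/F shown):
  row 0 [0000000]: clauses=TFT -> 0
  row 1 [0000001]: clauses=TFT -> 0
  row 2 [0000010]: clauses=TFT -> 0
  row 3 [0000011]: clauses=TFT -> 0
  row 4 [0000100]: clauses=TTF -> 0
  (every remaining row is evaluated the same way; all 128 results are listed next)
Full result column, 8 rows per line (x1,x2,x3,x4 fixed per line; x5,x6,x7 runs 000..111 left to right):
  rows 0-7 [x1,x2,x3,x4=0000]: 00000000  (ones: 0)
  rows 8-15 [x1,x2,x3,x4=0001]: 00000000  (ones: 0)
  rows 16-23 [x1,x2,x3,x4=0010]: 00000000  (ones: 0)
  rows 24-31 [x1,x2,x3,x4=0011]: 00000000  (ones: 0)
  rows 32-39 [x1,x2,x3,x4=0100]: 00000000  (ones: 0)
  rows 40-47 [x1,x2,x3,x4=0101]: 00000000  (ones: 0)
  rows 48-55 [x1,x2,x3,x4=0110]: 00000000  (ones: 0)
  rows 56-63 [x1,x2,x3,x4=0111]: 00000000  (ones: 0)
  rows 64-71 [x1,x2,x3,x4=1000]: 00000000  (ones: 0)
  rows 72-79 [x1,x2,x3,x4=1001]: 00000000  (ones: 0)
  rows 80-87 [x1,x2,x3,x4=1010]: 00000000  (ones: 0)
  rows 88-95 [x1,x2,x3,x4=1011]: 00000000  (ones: 0)
  rows 96-103 [x1,x2,x3,x4=1100]: 00000000  (ones: 0)
  rows 104-111 [x1,x2,x3,x4=1101]: 00000000  (ones: 0)
  rows 112-119 [x1,x2,x3,x4=1110]: 00000000  (ones: 0)
  rows 120-127 [x1,x2,x3,x4=1111]: 00000000  (ones: 0)
Satisfying assignments = 0+0+0+0+0+0+0+0+0+0+0+0+0+0+0+0 = 0

0


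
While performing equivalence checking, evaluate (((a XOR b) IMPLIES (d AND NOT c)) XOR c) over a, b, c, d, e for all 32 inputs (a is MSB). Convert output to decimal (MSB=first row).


Formula: (((a XOR b) IMPLIES (d AND NOT c)) XOR c) over a, b, c, d, e (32 rows)
Evaluate each row (bits = a,b,c,d,e, MSB first):
  row 0 [00000]: (((0 XOR 0) IMPLIES (0 AND NOT 0)) XOR 0) -> 1
  row 1 [00001]: (((0 XOR 0) IMPLIES (0 AND NOT 0)) XOR 0) -> 1
  row 2 [00010]: (((0 XOR 0) IMPLIES (1 AND NOT 0)) XOR 0) -> 1
  row 3 [00011]: (((0 XOR 0) IMPLIES (1 AND NOT 0)) XOR 0) -> 1
  row 4 [00100]: (((0 XOR 0) IMPLIES (0 AND NOT 1)) XOR 1) -> 0
  row 5 [00101]: (((0 XOR 0) IMPLIES (0 AND NOT 1)) XOR 1) -> 0
  row 6 [00110]: (((0 XOR 0) IMPLIES (1 AND NOT 1)) XOR 1) -> 0
  row 7 [00111]: (((0 XOR 0) IMPLIES (1 AND NOT 1)) XOR 1) -> 0
  row 8 [01000]: (((0 XOR 1) IMPLIES (0 AND NOT 0)) XOR 0) -> 0
  row 9 [01001]: (((0 XOR 1) IMPLIES (0 AND NOT 0)) XOR 0) -> 0
  row 10 [01010]: (((0 XOR 1) IMPLIES (1 AND NOT 0)) XOR 0) -> 1
  row 11 [01011]: (((0 XOR 1) IMPLIES (1 AND NOT 0)) XOR 0) -> 1
  row 12 [01100]: (((0 XOR 1) IMPLIES (0 AND NOT 1)) XOR 1) -> 1
  row 13 [01101]: (((0 XOR 1) IMPLIES (0 AND NOT 1)) XOR 1) -> 1
  row 14 [01110]: (((0 XOR 1) IMPLIES (1 AND NOT 1)) XOR 1) -> 1
  row 15 [01111]: (((0 XOR 1) IMPLIES (1 AND NOT 1)) XOR 1) -> 1
  row 16 [10000]: (((1 XOR 0) IMPLIES (0 AND NOT 0)) XOR 0) -> 0
  row 17 [10001]: (((1 XOR 0) IMPLIES (0 AND NOT 0)) XOR 0) -> 0
  row 18 [10010]: (((1 XOR 0) IMPLIES (1 AND NOT 0)) XOR 0) -> 1
  row 19 [10011]: (((1 XOR 0) IMPLIES (1 AND NOT 0)) XOR 0) -> 1
  row 20 [10100]: (((1 XOR 0) IMPLIES (0 AND NOT 1)) XOR 1) -> 1
  row 21 [10101]: (((1 XOR 0) IMPLIES (0 AND NOT 1)) XOR 1) -> 1
  row 22 [10110]: (((1 XOR 0) IMPLIES (1 AND NOT 1)) XOR 1) -> 1
  row 23 [10111]: (((1 XOR 0) IMPLIES (1 AND NOT 1)) XOR 1) -> 1
  row 24 [11000]: (((1 XOR 1) IMPLIES (0 AND NOT 0)) XOR 0) -> 1
  row 25 [11001]: (((1 XOR 1) IMPLIES (0 AND NOT 0)) XOR 0) -> 1
  row 26 [11010]: (((1 XOR 1) IMPLIES (1 AND NOT 0)) XOR 0) -> 1
  row 27 [11011]: (((1 XOR 1) IMPLIES (1 AND NOT 0)) XOR 0) -> 1
  row 28 [11100]: (((1 XOR 1) IMPLIES (0 AND NOT 1)) XOR 1) -> 0
  row 29 [11101]: (((1 XOR 1) IMPLIES (0 AND NOT 1)) XOR 1) -> 0
  row 30 [11110]: (((1 XOR 1) IMPLIES (1 AND NOT 1)) XOR 1) -> 0
  row 31 [11111]: (((1 XOR 1) IMPLIES (1 AND NOT 1)) XOR 1) -> 0
Full result column, 4 rows per line (a,b,c fixed per line; d,e runs 00..11 left to right):
  rows 0-3 [a,b,c=000]: 1111  = hex F
  rows 4-7 [a,b,c=001]: 0000  = hex 0
  rows 8-11 [a,b,c=010]: 0011  = hex 3
  rows 12-15 [a,b,c=011]: 1111  = hex F
  rows 16-19 [a,b,c=100]: 0011  = hex 3
  rows 20-23 [a,b,c=101]: 1111  = hex F
  rows 24-27 [a,b,c=110]: 1111  = hex F
  rows 28-31 [a,b,c=111]: 0000  = hex 0
Output column (row 0 .. row 31) = 11110000001111110011111111110000
Output column grouped in 4s = 1111 0000 0011 1111 0011 1111 1111 0000 = 0xF03F3FF0
Convert to decimal digit by digit (value = value*16 + digit):
  F -> 15
  15*16 + 0 = 240
  240*16 + 3 = 3843
  3843*16 + 15 (F) = 61503
  61503*16 + 3 = 984051
  984051*16 + 15 (F) = 15744831
  15744831*16 + 15 (F) = 251917311
  251917311*16 + 0 = 4030676976
Decimal = 4030676976

4030676976


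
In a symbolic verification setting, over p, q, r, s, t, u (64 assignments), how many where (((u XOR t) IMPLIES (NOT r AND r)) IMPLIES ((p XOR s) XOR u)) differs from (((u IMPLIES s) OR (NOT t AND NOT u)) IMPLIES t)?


F1 = (((u XOR t) IMPLIES (NOT r AND r)) IMPLIES ((p XOR s) XOR u))
F2 = (((u IMPLIES s) OR (NOT t AND NOT u)) IMPLIES t)
Evaluate both on each of 64 rows (bits = p,q,r,s,t,u):
  row 0 [000000]: F1=0 F2=0 -> 0
  row 1 [000001]: F1=1 F2=1 -> 0
  row 2 [000010]: F1=1 F2=1 -> 0
  row 3 [000011]: F1=1 F2=1 -> 0
  row 4 [000100]: F1=1 F2=0 (differ) -> 1
  (every remaining row is evaluated the same way; all 64 results are listed next)
Full result column, 8 rows per line (p,q,r fixed per line; s,t,u runs 000..111 left to right):
  rows 0-7 [p,q,r=000]: 00001101  (ones: 3)
  rows 8-15 [p,q,r=001]: 00001101  (ones: 3)
  rows 16-23 [p,q,r=010]: 00001101  (ones: 3)
  rows 24-31 [p,q,r=011]: 00001101  (ones: 3)
  rows 32-39 [p,q,r=100]: 10010100  (ones: 3)
  rows 40-47 [p,q,r=101]: 10010100  (ones: 3)
  rows 48-55 [p,q,r=110]: 10010100  (ones: 3)
  rows 56-63 [p,q,r=111]: 10010100  (ones: 3)
Disagreements = 3+3+3+3+3+3+3+3 = 24

24


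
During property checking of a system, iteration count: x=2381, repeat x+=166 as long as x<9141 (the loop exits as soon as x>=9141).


Step 1: x goes from 2381 toward 9141 by 166; the body runs while x<9141, so iterations = ceil((bound-start)/step)
Step 2: Distance=6760
Step 3: ceil(6760/166)=41

41


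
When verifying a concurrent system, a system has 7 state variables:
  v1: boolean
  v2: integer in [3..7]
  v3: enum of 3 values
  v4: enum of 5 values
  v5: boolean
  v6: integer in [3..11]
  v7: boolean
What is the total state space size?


State space = product of domain sizes of all variables.
Domain sizes:
  v1 (boolean): 2
  v2 (integer in [3..7]): 5
  v3 (enum of 3 values): 3
  v4 (enum of 5 values): 5
  v5 (boolean): 2
  v6 (integer in [3..11]): 9
  v7 (boolean): 2
Product = 2 * 5 * 3 * 5 * 2 * 9 * 2 = 5400

5400


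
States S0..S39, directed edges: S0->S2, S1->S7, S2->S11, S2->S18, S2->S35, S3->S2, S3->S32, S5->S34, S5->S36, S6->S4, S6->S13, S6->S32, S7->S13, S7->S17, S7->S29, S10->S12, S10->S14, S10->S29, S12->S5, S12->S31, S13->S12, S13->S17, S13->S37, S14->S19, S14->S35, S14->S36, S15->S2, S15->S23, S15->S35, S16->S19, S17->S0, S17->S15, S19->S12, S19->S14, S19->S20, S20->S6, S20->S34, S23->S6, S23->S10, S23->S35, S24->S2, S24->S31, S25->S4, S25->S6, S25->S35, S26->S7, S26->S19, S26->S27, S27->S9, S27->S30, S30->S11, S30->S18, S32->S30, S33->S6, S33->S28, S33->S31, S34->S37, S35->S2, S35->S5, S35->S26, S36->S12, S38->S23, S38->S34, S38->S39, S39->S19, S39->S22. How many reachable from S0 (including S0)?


BFS from S0:
  layer 0: {S0}
  layer 1: {S2}
  layer 2: {S11, S18, S35}
  layer 3: {S5, S26}
  layer 4: {S7, S19, S27, S34, S36}
  layer 5: {S9, S12, S13, S14, S17, S20, S29, S30, S37}
  layer 6: {S6, S15, S31}
  layer 7: {S4, S23, S32}
  layer 8: {S10}
Reachable set: {S0, S2, S4, S5, S6, S7, S9, S10, S11, S12, S13, S14, S15, S17, S18, S19, S20, S23, S26, S27, S29, S30, S31, S32, S34, S35, S36, S37}
Count = 28

28


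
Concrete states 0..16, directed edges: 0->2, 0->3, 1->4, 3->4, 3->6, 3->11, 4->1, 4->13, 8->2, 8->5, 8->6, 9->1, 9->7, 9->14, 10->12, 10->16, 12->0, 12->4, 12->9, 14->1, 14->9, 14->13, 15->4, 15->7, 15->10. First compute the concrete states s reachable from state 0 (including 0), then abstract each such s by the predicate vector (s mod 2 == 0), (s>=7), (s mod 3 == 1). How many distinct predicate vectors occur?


BFS from 0:
Concrete reachable: {0, 1, 2, 3, 4, 6, 11, 13}
Abstract via predicates (s mod 2 == 0), (s>=7), (s mod 3 == 1):
  (0,0,0) <- {3}
  (0,0,1) <- {1}
  (0,1,0) <- {11}
  (0,1,1) <- {13}
  (1,0,0) <- {0, 2, 6}
  (1,0,1) <- {4}
Distinct abstract states = 6

6


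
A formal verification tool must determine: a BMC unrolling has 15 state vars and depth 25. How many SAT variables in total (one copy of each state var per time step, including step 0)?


BMC unrolls to depth k, creating one copy of each state var for steps 0..k.
Step count = 25 + 1 = 26 (steps 0 through 25)
Vars per step = 15
Total = 15 * 26 = 390

390


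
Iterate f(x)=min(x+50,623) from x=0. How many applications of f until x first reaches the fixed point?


Step 1: x=0, cap=623, increment=50
Step 2: x grows by 50 each step until capped at 623; fixed point is x=623
Step 3: iterations = ceil(623/50) = 13

13


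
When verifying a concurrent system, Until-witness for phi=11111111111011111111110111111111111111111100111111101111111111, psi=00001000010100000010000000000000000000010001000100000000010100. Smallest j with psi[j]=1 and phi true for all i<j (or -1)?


(phi U psi) at 0: need smallest j with psi[j]=1 and phi[i]=1 for all i in [0,j).
Scan from step 0:
  step 0: phi=1, psi=0 -> continue
  step 1: phi=1, psi=0 -> continue
  step 2: phi=1, psi=0 -> continue
  step 3: phi=1, psi=0 -> continue
  step 4: psi=1 and phi held for [0,4) -> witness found
Witness step = 4

4


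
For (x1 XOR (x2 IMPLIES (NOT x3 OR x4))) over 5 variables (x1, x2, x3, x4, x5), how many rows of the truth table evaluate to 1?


Formula: (x1 XOR (x2 IMPLIES (NOT x3 OR x4))) over 5 vars (32 rows)
Evaluate each row (x1, x2, x3, x4, x5 as bits, MSB first):
  row 0 [00000]: (0 XOR (0 IMPLIES (NOT 0 OR 0))) -> 1
  row 1 [00001]: (0 XOR (0 IMPLIES (NOT 0 OR 0))) -> 1
  row 2 [00010]: (0 XOR (0 IMPLIES (NOT 0 OR 1))) -> 1
  row 3 [00011]: (0 XOR (0 IMPLIES (NOT 0 OR 1))) -> 1
  row 4 [00100]: (0 XOR (0 IMPLIES (NOT 1 OR 0))) -> 1
  row 5 [00101]: (0 XOR (0 IMPLIES (NOT 1 OR 0))) -> 1
  row 6 [00110]: (0 XOR (0 IMPLIES (NOT 1 OR 1))) -> 1
  row 7 [00111]: (0 XOR (0 IMPLIES (NOT 1 OR 1))) -> 1
  row 8 [01000]: (0 XOR (1 IMPLIES (NOT 0 OR 0))) -> 1
  row 9 [01001]: (0 XOR (1 IMPLIES (NOT 0 OR 0))) -> 1
  row 10 [01010]: (0 XOR (1 IMPLIES (NOT 0 OR 1))) -> 1
  row 11 [01011]: (0 XOR (1 IMPLIES (NOT 0 OR 1))) -> 1
  row 12 [01100]: (0 XOR (1 IMPLIES (NOT 1 OR 0))) -> 0
  row 13 [01101]: (0 XOR (1 IMPLIES (NOT 1 OR 0))) -> 0
  row 14 [01110]: (0 XOR (1 IMPLIES (NOT 1 OR 1))) -> 1
  row 15 [01111]: (0 XOR (1 IMPLIES (NOT 1 OR 1))) -> 1
  row 16 [10000]: (1 XOR (0 IMPLIES (NOT 0 OR 0))) -> 0
  row 17 [10001]: (1 XOR (0 IMPLIES (NOT 0 OR 0))) -> 0
  row 18 [10010]: (1 XOR (0 IMPLIES (NOT 0 OR 1))) -> 0
  row 19 [10011]: (1 XOR (0 IMPLIES (NOT 0 OR 1))) -> 0
  row 20 [10100]: (1 XOR (0 IMPLIES (NOT 1 OR 0))) -> 0
  row 21 [10101]: (1 XOR (0 IMPLIES (NOT 1 OR 0))) -> 0
  row 22 [10110]: (1 XOR (0 IMPLIES (NOT 1 OR 1))) -> 0
  row 23 [10111]: (1 XOR (0 IMPLIES (NOT 1 OR 1))) -> 0
  row 24 [11000]: (1 XOR (1 IMPLIES (NOT 0 OR 0))) -> 0
  row 25 [11001]: (1 XOR (1 IMPLIES (NOT 0 OR 0))) -> 0
  row 26 [11010]: (1 XOR (1 IMPLIES (NOT 0 OR 1))) -> 0
  row 27 [11011]: (1 XOR (1 IMPLIES (NOT 0 OR 1))) -> 0
  row 28 [11100]: (1 XOR (1 IMPLIES (NOT 1 OR 0))) -> 1
  row 29 [11101]: (1 XOR (1 IMPLIES (NOT 1 OR 0))) -> 1
  row 30 [11110]: (1 XOR (1 IMPLIES (NOT 1 OR 1))) -> 0
  row 31 [11111]: (1 XOR (1 IMPLIES (NOT 1 OR 1))) -> 0
Full result column, 8 rows per line (x1,x2 fixed per line; x3,x4,x5 runs 000..111 left to right):
  rows 0-7 [x1,x2=00]: 11111111  (ones: 8)
  rows 8-15 [x1,x2=01]: 11110011  (ones: 6)
  rows 16-23 [x1,x2=10]: 00000000  (ones: 0)
  rows 24-31 [x1,x2=11]: 00001100  (ones: 2)
Count of 1-rows = 8+6+0+2 = 16

16


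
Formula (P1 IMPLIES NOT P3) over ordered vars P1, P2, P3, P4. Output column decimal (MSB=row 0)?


Formula: (P1 IMPLIES NOT P3) over P1, P2, P3, P4 (16 rows)
Evaluate each row (bits = P1,P2,P3,P4, MSB first):
  row 0 [0000]: (0 IMPLIES NOT 0) -> 1
  row 1 [0001]: (0 IMPLIES NOT 0) -> 1
  row 2 [0010]: (0 IMPLIES NOT 1) -> 1
  row 3 [0011]: (0 IMPLIES NOT 1) -> 1
  row 4 [0100]: (0 IMPLIES NOT 0) -> 1
  row 5 [0101]: (0 IMPLIES NOT 0) -> 1
  row 6 [0110]: (0 IMPLIES NOT 1) -> 1
  row 7 [0111]: (0 IMPLIES NOT 1) -> 1
  row 8 [1000]: (1 IMPLIES NOT 0) -> 1
  row 9 [1001]: (1 IMPLIES NOT 0) -> 1
  row 10 [1010]: (1 IMPLIES NOT 1) -> 0
  row 11 [1011]: (1 IMPLIES NOT 1) -> 0
  row 12 [1100]: (1 IMPLIES NOT 0) -> 1
  row 13 [1101]: (1 IMPLIES NOT 0) -> 1
  row 14 [1110]: (1 IMPLIES NOT 1) -> 0
  row 15 [1111]: (1 IMPLIES NOT 1) -> 0
Full result column, 4 rows per line (P1,P2 fixed per line; P3,P4 runs 00..11 left to right):
  rows 0-3 [P1,P2=00]: 1111  = hex F
  rows 4-7 [P1,P2=01]: 1111  = hex F
  rows 8-11 [P1,P2=10]: 1100  = hex C
  rows 12-15 [P1,P2=11]: 1100  = hex C
Output column (row 0 .. row 15) = 1111111111001100
Output column grouped in 4s = 1111 1111 1100 1100 = 0xFFCC
Convert to decimal digit by digit (value = value*16 + digit):
  F -> 15
  15*16 + 15 (F) = 255
  255*16 + 12 (C) = 4092
  4092*16 + 12 (C) = 65484
Decimal = 65484

65484


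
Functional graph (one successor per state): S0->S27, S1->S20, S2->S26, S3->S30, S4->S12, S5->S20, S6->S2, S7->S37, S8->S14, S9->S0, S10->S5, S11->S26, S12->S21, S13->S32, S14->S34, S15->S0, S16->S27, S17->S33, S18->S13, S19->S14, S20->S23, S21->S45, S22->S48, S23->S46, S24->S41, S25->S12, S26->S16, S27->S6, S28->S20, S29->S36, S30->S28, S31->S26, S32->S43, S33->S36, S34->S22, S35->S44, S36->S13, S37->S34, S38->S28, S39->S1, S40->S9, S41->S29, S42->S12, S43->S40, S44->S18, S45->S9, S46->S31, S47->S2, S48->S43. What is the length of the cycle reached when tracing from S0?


Trace from S0 until a state repeats:
  S0 -> S27 -> S6 -> S2 -> S26 -> S16 -> S27
S27 first seen at step 1, revisited at step 6.
Cycle length = 6 - 1 = 5

5


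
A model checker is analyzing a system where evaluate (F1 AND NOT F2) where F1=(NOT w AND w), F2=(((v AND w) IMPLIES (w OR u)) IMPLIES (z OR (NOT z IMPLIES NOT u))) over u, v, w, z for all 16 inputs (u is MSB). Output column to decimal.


F1 = (NOT w AND w)
F2 = (((v AND w) IMPLIES (w OR u)) IMPLIES (z OR (NOT z IMPLIES NOT u)))
Counterexample to F1=>F2 is where F1=1 and F2=0.
Evaluate each row (bits = u,v,w,z, MSB first):
  row 0 [0000]: F1=0 F2=1 -> F1&~F2 -> 0
  row 1 [0001]: F1=0 F2=1 -> F1&~F2 -> 0
  row 2 [0010]: F1=0 F2=1 -> F1&~F2 -> 0
  row 3 [0011]: F1=0 F2=1 -> F1&~F2 -> 0
  row 4 [0100]: F1=0 F2=1 -> F1&~F2 -> 0
  row 5 [0101]: F1=0 F2=1 -> F1&~F2 -> 0
  row 6 [0110]: F1=0 F2=1 -> F1&~F2 -> 0
  row 7 [0111]: F1=0 F2=1 -> F1&~F2 -> 0
  row 8 [1000]: F1=0 F2=0 -> F1&~F2 -> 0
  row 9 [1001]: F1=0 F2=1 -> F1&~F2 -> 0
  row 10 [1010]: F1=0 F2=0 -> F1&~F2 -> 0
  row 11 [1011]: F1=0 F2=1 -> F1&~F2 -> 0
  row 12 [1100]: F1=0 F2=0 -> F1&~F2 -> 0
  row 13 [1101]: F1=0 F2=1 -> F1&~F2 -> 0
  row 14 [1110]: F1=0 F2=0 -> F1&~F2 -> 0
  row 15 [1111]: F1=0 F2=1 -> F1&~F2 -> 0
Full result column, 4 rows per line (u,v fixed per line; w,z runs 00..11 left to right):
  rows 0-3 [u,v=00]: 0000  = hex 0
  rows 4-7 [u,v=01]: 0000  = hex 0
  rows 8-11 [u,v=10]: 0000  = hex 0
  rows 12-15 [u,v=11]: 0000  = hex 0
Counterexample vector (row 0 .. row 15) = 0000000000000000
Output column grouped in 4s = 0000 0000 0000 0000 = 0x0000
Convert to decimal digit by digit (value = value*16 + digit):
  0 -> 0
  0*16 + 0 = 0
  0*16 + 0 = 0
  0*16 + 0 = 0
Decimal = 0

0


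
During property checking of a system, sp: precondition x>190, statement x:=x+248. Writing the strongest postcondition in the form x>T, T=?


Formula: sp(P, x:=E) = exists old_x. (x = E[old_x/x]) AND P[old_x/x] (old_x is the value of x before the assignment; eliminate old_x by solving x = E[old_x/x] for old_x)
Step 1: Precondition P: x>190, i.e. old_x > 190
Step 2: Assignment gives x = old_x + 248, so old_x = x - 248
Step 3: Substitute into P: x - 248 > 190
Step 4: Simplify: x > 190+248 = 438

438


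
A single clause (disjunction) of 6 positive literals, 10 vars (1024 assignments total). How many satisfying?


Step 1: Total=2^10=1024
Step 2: Unsat when all 6 false: 2^4=16
Step 3: Sat=1024-16=1008

1008


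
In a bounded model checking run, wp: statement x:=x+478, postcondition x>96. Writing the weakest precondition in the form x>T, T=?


Formula: wp(x:=E, P) = P[E/x] (substitute E for x in postcondition)
Step 1: Postcondition: x>96
Step 2: Substitute x+478 for x: x+478>96
Step 3: Solve for x: x > 96-478 = -382

-382


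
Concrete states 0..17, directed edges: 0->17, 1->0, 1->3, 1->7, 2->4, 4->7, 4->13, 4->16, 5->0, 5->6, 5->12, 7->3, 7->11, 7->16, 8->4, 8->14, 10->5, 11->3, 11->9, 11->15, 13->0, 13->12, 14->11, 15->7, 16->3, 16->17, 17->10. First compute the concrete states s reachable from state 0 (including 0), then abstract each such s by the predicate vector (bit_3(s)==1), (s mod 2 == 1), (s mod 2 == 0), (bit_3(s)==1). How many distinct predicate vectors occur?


BFS from 0:
Concrete reachable: {0, 5, 6, 10, 12, 17}
Abstract via predicates (bit_3(s)==1), (s mod 2 == 1), (s mod 2 == 0), (bit_3(s)==1):
  (0,0,1,0) <- {0, 6}
  (0,1,0,0) <- {5, 17}
  (1,0,1,1) <- {10, 12}
Distinct abstract states = 3

3


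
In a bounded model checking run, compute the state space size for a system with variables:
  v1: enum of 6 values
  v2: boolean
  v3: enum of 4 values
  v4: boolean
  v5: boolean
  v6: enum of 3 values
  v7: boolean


State space = product of domain sizes of all variables.
Domain sizes:
  v1 (enum of 6 values): 6
  v2 (boolean): 2
  v3 (enum of 4 values): 4
  v4 (boolean): 2
  v5 (boolean): 2
  v6 (enum of 3 values): 3
  v7 (boolean): 2
Product = 6 * 2 * 4 * 2 * 2 * 3 * 2 = 1152

1152


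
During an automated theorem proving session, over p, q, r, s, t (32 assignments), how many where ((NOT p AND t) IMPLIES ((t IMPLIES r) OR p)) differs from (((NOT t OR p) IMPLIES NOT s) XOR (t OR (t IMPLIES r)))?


F1 = ((NOT p AND t) IMPLIES ((t IMPLIES r) OR p))
F2 = (((NOT t OR p) IMPLIES NOT s) XOR (t OR (t IMPLIES r)))
Evaluate both on each of 32 rows (bits = p,q,r,s,t):
  row 0 [00000]: F1=1 F2=0 (differ) -> 1
  row 1 [00001]: F1=0 F2=0 -> 0
  row 2 [00010]: F1=1 F2=1 -> 0
  row 3 [00011]: F1=0 F2=0 -> 0
  row 4 [00100]: F1=1 F2=0 (differ) -> 1
  row 5 [00101]: F1=1 F2=0 (differ) -> 1
  row 6 [00110]: F1=1 F2=1 -> 0
  row 7 [00111]: F1=1 F2=0 (differ) -> 1
  row 8 [01000]: F1=1 F2=0 (differ) -> 1
  row 9 [01001]: F1=0 F2=0 -> 0
  row 10 [01010]: F1=1 F2=1 -> 0
  row 11 [01011]: F1=0 F2=0 -> 0
  row 12 [01100]: F1=1 F2=0 (differ) -> 1
  row 13 [01101]: F1=1 F2=0 (differ) -> 1
  row 14 [01110]: F1=1 F2=1 -> 0
  row 15 [01111]: F1=1 F2=0 (differ) -> 1
  row 16 [10000]: F1=1 F2=0 (differ) -> 1
  row 17 [10001]: F1=1 F2=0 (differ) -> 1
  row 18 [10010]: F1=1 F2=1 -> 0
  row 19 [10011]: F1=1 F2=1 -> 0
  row 20 [10100]: F1=1 F2=0 (differ) -> 1
  row 21 [10101]: F1=1 F2=0 (differ) -> 1
  row 22 [10110]: F1=1 F2=1 -> 0
  row 23 [10111]: F1=1 F2=1 -> 0
  row 24 [11000]: F1=1 F2=0 (differ) -> 1
  row 25 [11001]: F1=1 F2=0 (differ) -> 1
  row 26 [11010]: F1=1 F2=1 -> 0
  row 27 [11011]: F1=1 F2=1 -> 0
  row 28 [11100]: F1=1 F2=0 (differ) -> 1
  row 29 [11101]: F1=1 F2=0 (differ) -> 1
  row 30 [11110]: F1=1 F2=1 -> 0
  row 31 [11111]: F1=1 F2=1 -> 0
Full result column, 8 rows per line (p,q fixed per line; r,s,t runs 000..111 left to right):
  rows 0-7 [p,q=00]: 10001101  (ones: 4)
  rows 8-15 [p,q=01]: 10001101  (ones: 4)
  rows 16-23 [p,q=10]: 11001100  (ones: 4)
  rows 24-31 [p,q=11]: 11001100  (ones: 4)
Disagreements = 4+4+4+4 = 16

16


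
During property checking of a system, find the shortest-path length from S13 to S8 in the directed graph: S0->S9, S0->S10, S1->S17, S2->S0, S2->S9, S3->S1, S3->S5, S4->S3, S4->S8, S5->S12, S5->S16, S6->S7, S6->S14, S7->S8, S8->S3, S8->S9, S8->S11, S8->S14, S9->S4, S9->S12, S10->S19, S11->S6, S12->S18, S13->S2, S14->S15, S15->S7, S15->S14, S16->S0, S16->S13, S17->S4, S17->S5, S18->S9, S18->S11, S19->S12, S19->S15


BFS layer-by-layer from S13:
  dist 0: {S13}
  dist 1: {S2}
  dist 2: {S0, S9}
  dist 3: {S4, S10, S12}
  dist 4: {S3, S8, S18, S19}
  -> S8 reached at distance 4
Shortest path length = 4

4


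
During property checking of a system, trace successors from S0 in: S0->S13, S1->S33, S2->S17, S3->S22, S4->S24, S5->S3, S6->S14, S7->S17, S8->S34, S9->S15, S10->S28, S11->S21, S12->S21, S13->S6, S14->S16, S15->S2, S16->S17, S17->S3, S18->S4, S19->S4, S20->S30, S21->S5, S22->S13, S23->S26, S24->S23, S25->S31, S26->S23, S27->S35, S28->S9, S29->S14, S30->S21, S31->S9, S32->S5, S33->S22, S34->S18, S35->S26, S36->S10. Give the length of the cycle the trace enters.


Trace from S0 until a state repeats:
  S0 -> S13 -> S6 -> S14 -> S16 -> S17 -> S3 -> S22 -> S13
S13 first seen at step 1, revisited at step 8.
Cycle length = 8 - 1 = 7

7


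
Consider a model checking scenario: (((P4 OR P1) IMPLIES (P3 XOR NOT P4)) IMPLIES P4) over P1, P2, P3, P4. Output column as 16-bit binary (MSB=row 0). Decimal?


Formula: (((P4 OR P1) IMPLIES (P3 XOR NOT P4)) IMPLIES P4) over P1, P2, P3, P4 (16 rows)
Evaluate each row (bits = P1,P2,P3,P4, MSB first):
  row 0 [0000]: (((0 OR 0) IMPLIES (0 XOR NOT 0)) IMPLIES 0) -> 0
  row 1 [0001]: (((1 OR 0) IMPLIES (0 XOR NOT 1)) IMPLIES 1) -> 1
  row 2 [0010]: (((0 OR 0) IMPLIES (1 XOR NOT 0)) IMPLIES 0) -> 0
  row 3 [0011]: (((1 OR 0) IMPLIES (1 XOR NOT 1)) IMPLIES 1) -> 1
  row 4 [0100]: (((0 OR 0) IMPLIES (0 XOR NOT 0)) IMPLIES 0) -> 0
  row 5 [0101]: (((1 OR 0) IMPLIES (0 XOR NOT 1)) IMPLIES 1) -> 1
  row 6 [0110]: (((0 OR 0) IMPLIES (1 XOR NOT 0)) IMPLIES 0) -> 0
  row 7 [0111]: (((1 OR 0) IMPLIES (1 XOR NOT 1)) IMPLIES 1) -> 1
  row 8 [1000]: (((0 OR 1) IMPLIES (0 XOR NOT 0)) IMPLIES 0) -> 0
  row 9 [1001]: (((1 OR 1) IMPLIES (0 XOR NOT 1)) IMPLIES 1) -> 1
  row 10 [1010]: (((0 OR 1) IMPLIES (1 XOR NOT 0)) IMPLIES 0) -> 1
  row 11 [1011]: (((1 OR 1) IMPLIES (1 XOR NOT 1)) IMPLIES 1) -> 1
  row 12 [1100]: (((0 OR 1) IMPLIES (0 XOR NOT 0)) IMPLIES 0) -> 0
  row 13 [1101]: (((1 OR 1) IMPLIES (0 XOR NOT 1)) IMPLIES 1) -> 1
  row 14 [1110]: (((0 OR 1) IMPLIES (1 XOR NOT 0)) IMPLIES 0) -> 1
  row 15 [1111]: (((1 OR 1) IMPLIES (1 XOR NOT 1)) IMPLIES 1) -> 1
Full result column, 4 rows per line (P1,P2 fixed per line; P3,P4 runs 00..11 left to right):
  rows 0-3 [P1,P2=00]: 0101  = hex 5
  rows 4-7 [P1,P2=01]: 0101  = hex 5
  rows 8-11 [P1,P2=10]: 0111  = hex 7
  rows 12-15 [P1,P2=11]: 0111  = hex 7
Output column (row 0 .. row 15) = 0101010101110111
Output column grouped in 4s = 0101 0101 0111 0111 = 0x5577
Convert to decimal digit by digit (value = value*16 + digit):
  5 -> 5
  5*16 + 5 = 85
  85*16 + 7 = 1367
  1367*16 + 7 = 21879
Decimal = 21879

21879


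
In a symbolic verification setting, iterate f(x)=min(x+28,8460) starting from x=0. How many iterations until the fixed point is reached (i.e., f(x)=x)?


Step 1: x=0, cap=8460, increment=28
Step 2: x grows by 28 each step until capped at 8460; fixed point is x=8460
Step 3: iterations = ceil(8460/28) = 303

303


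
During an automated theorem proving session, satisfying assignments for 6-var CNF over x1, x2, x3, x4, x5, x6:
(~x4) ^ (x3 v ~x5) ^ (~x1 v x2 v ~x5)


CNF with 3 clauses over 6 vars (64 assignments).
An assignment satisfies CNF iff every clause has >=1 true literal.
Check each row (bits = x1,x2,x3,x4,x5,x6; clause T/F shown):
  row 0 [000000]: clauses=TTT -> 1
  row 1 [000001]: clauses=TTT -> 1
  row 2 [000010]: clauses=TFT -> 0
  row 3 [000011]: clauses=TFT -> 0
  row 4 [000100]: clauses=FTT -> 0
  (every remaining row is evaluated the same way; all 64 results are listed next)
Full result column, 8 rows per line (x1,x2,x3 fixed per line; x4,x5,x6 runs 000..111 left to right):
  rows 0-7 [x1,x2,x3=000]: 11000000  (ones: 2)
  rows 8-15 [x1,x2,x3=001]: 11110000  (ones: 4)
  rows 16-23 [x1,x2,x3=010]: 11000000  (ones: 2)
  rows 24-31 [x1,x2,x3=011]: 11110000  (ones: 4)
  rows 32-39 [x1,x2,x3=100]: 11000000  (ones: 2)
  rows 40-47 [x1,x2,x3=101]: 11000000  (ones: 2)
  rows 48-55 [x1,x2,x3=110]: 11000000  (ones: 2)
  rows 56-63 [x1,x2,x3=111]: 11110000  (ones: 4)
Satisfying assignments = 2+4+2+4+2+2+2+4 = 22

22


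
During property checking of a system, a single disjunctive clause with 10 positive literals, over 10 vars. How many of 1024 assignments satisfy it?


Step 1: Total=2^10=1024
Step 2: Unsat when all 10 false: 2^0=1
Step 3: Sat=1024-1=1023

1023


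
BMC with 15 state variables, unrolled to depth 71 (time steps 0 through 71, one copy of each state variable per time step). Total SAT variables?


BMC unrolls to depth k, creating one copy of each state var for steps 0..k.
Step count = 71 + 1 = 72 (steps 0 through 71)
Vars per step = 15
Total = 15 * 72 = 1080

1080


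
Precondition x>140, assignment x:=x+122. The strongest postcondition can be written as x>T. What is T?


Formula: sp(P, x:=E) = exists old_x. (x = E[old_x/x]) AND P[old_x/x] (old_x is the value of x before the assignment; eliminate old_x by solving x = E[old_x/x] for old_x)
Step 1: Precondition P: x>140, i.e. old_x > 140
Step 2: Assignment gives x = old_x + 122, so old_x = x - 122
Step 3: Substitute into P: x - 122 > 140
Step 4: Simplify: x > 140+122 = 262

262


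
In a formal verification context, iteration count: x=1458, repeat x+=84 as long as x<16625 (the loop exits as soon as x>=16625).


Step 1: x goes from 1458 toward 16625 by 84; the body runs while x<16625, so iterations = ceil((bound-start)/step)
Step 2: Distance=15167
Step 3: ceil(15167/84)=181

181


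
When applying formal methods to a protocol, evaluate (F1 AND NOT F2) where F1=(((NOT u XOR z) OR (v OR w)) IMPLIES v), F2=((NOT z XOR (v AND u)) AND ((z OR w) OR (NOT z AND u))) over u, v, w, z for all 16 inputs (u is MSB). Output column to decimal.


F1 = (((NOT u XOR z) OR (v OR w)) IMPLIES v)
F2 = ((NOT z XOR (v AND u)) AND ((z OR w) OR (NOT z AND u)))
Counterexample to F1=>F2 is where F1=1 and F2=0.
Evaluate each row (bits = u,v,w,z, MSB first):
  row 0 [0000]: F1=0 F2=0 -> F1&~F2 -> 0
  row 1 [0001]: F1=1 F2=0 -> F1&~F2 -> 1
  row 2 [0010]: F1=0 F2=1 -> F1&~F2 -> 0
  row 3 [0011]: F1=0 F2=0 -> F1&~F2 -> 0
  row 4 [0100]: F1=1 F2=0 -> F1&~F2 -> 1
  row 5 [0101]: F1=1 F2=0 -> F1&~F2 -> 1
  row 6 [0110]: F1=1 F2=1 -> F1&~F2 -> 0
  row 7 [0111]: F1=1 F2=0 -> F1&~F2 -> 1
  row 8 [1000]: F1=1 F2=1 -> F1&~F2 -> 0
  row 9 [1001]: F1=0 F2=0 -> F1&~F2 -> 0
  row 10 [1010]: F1=0 F2=1 -> F1&~F2 -> 0
  row 11 [1011]: F1=0 F2=0 -> F1&~F2 -> 0
  row 12 [1100]: F1=1 F2=0 -> F1&~F2 -> 1
  row 13 [1101]: F1=1 F2=1 -> F1&~F2 -> 0
  row 14 [1110]: F1=1 F2=0 -> F1&~F2 -> 1
  row 15 [1111]: F1=1 F2=1 -> F1&~F2 -> 0
Full result column, 4 rows per line (u,v fixed per line; w,z runs 00..11 left to right):
  rows 0-3 [u,v=00]: 0100  = hex 4
  rows 4-7 [u,v=01]: 1101  = hex D
  rows 8-11 [u,v=10]: 0000  = hex 0
  rows 12-15 [u,v=11]: 1010  = hex A
Counterexample vector (row 0 .. row 15) = 0100110100001010
Output column grouped in 4s = 0100 1101 0000 1010 = 0x4D0A
Convert to decimal digit by digit (value = value*16 + digit):
  4 -> 4
  4*16 + 13 (D) = 77
  77*16 + 0 = 1232
  1232*16 + 10 (A) = 19722
Decimal = 19722

19722


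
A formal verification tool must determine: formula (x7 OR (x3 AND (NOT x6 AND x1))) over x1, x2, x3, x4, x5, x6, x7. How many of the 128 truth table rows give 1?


Formula: (x7 OR (x3 AND (NOT x6 AND x1))) over 7 vars (128 rows)
Evaluate each row (x1, x2, x3, x4, x5, x6, x7 as bits, MSB first):
  row 0 [0000000]: (0 OR (0 AND (NOT 0 AND 0))) -> 0
  row 1 [0000001]: (1 OR (0 AND (NOT 0 AND 0))) -> 1
  row 2 [0000010]: (0 OR (0 AND (NOT 1 AND 0))) -> 0
  row 3 [0000011]: (1 OR (0 AND (NOT 1 AND 0))) -> 1
  row 4 [0000100]: (0 OR (0 AND (NOT 0 AND 0))) -> 0
  (every remaining row is evaluated the same way; all 128 results are listed next)
Full result column, 8 rows per line (x1,x2,x3,x4 fixed per line; x5,x6,x7 runs 000..111 left to right):
  rows 0-7 [x1,x2,x3,x4=0000]: 01010101  (ones: 4)
  rows 8-15 [x1,x2,x3,x4=0001]: 01010101  (ones: 4)
  rows 16-23 [x1,x2,x3,x4=0010]: 01010101  (ones: 4)
  rows 24-31 [x1,x2,x3,x4=0011]: 01010101  (ones: 4)
  rows 32-39 [x1,x2,x3,x4=0100]: 01010101  (ones: 4)
  rows 40-47 [x1,x2,x3,x4=0101]: 01010101  (ones: 4)
  rows 48-55 [x1,x2,x3,x4=0110]: 01010101  (ones: 4)
  rows 56-63 [x1,x2,x3,x4=0111]: 01010101  (ones: 4)
  rows 64-71 [x1,x2,x3,x4=1000]: 01010101  (ones: 4)
  rows 72-79 [x1,x2,x3,x4=1001]: 01010101  (ones: 4)
  rows 80-87 [x1,x2,x3,x4=1010]: 11011101  (ones: 6)
  rows 88-95 [x1,x2,x3,x4=1011]: 11011101  (ones: 6)
  rows 96-103 [x1,x2,x3,x4=1100]: 01010101  (ones: 4)
  rows 104-111 [x1,x2,x3,x4=1101]: 01010101  (ones: 4)
  rows 112-119 [x1,x2,x3,x4=1110]: 11011101  (ones: 6)
  rows 120-127 [x1,x2,x3,x4=1111]: 11011101  (ones: 6)
Count of 1-rows = 4+4+4+4+4+4+4+4+4+4+6+6+4+4+6+6 = 72

72
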